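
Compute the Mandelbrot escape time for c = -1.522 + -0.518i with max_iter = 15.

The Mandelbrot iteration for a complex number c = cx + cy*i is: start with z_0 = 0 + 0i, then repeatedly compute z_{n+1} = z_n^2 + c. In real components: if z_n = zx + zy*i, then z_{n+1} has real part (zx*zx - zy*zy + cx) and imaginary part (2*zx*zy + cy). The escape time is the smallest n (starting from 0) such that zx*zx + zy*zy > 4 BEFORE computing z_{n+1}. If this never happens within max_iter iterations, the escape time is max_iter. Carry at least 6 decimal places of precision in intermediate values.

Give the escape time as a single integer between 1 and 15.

z_0 = 0 + 0i, c = -1.5220 + -0.5180i
Iter 1: z = -1.5220 + -0.5180i, |z|^2 = 2.5848
Iter 2: z = 0.5262 + 1.0588i, |z|^2 = 1.3979
Iter 3: z = -2.3662 + 0.5962i, |z|^2 = 5.9543
Escaped at iteration 3

Answer: 3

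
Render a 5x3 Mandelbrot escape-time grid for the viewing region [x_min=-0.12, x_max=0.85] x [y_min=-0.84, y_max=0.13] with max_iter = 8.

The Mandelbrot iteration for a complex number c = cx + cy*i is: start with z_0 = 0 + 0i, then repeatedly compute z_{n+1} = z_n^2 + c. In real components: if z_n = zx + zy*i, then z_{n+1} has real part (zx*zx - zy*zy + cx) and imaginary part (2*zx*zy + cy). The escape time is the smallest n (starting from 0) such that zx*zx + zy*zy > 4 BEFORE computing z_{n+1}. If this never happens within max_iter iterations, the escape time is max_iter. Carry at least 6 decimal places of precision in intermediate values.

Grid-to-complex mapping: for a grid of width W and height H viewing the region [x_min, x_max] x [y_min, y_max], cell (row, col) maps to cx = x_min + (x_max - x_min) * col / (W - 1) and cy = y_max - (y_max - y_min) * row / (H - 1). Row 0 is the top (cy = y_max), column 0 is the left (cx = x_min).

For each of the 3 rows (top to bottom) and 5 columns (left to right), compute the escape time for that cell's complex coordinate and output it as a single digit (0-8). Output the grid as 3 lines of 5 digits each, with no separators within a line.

(row=0, col=0): c = -0.1200 + 0.1300i → escape time 8
(row=0, col=1): c = 0.1225 + 0.1300i → escape time 8
(row=0, col=2): c = 0.3650 + 0.1300i → escape time 8
(row=0, col=3): c = 0.6075 + 0.1300i → escape time 4
(row=0, col=4): c = 0.8500 + 0.1300i → escape time 3
(row=1, col=0): c = -0.1200 + -0.3550i → escape time 8
(row=1, col=1): c = 0.1225 + -0.3550i → escape time 8
(row=1, col=2): c = 0.3650 + -0.3550i → escape time 8
(row=1, col=3): c = 0.6075 + -0.3550i → escape time 4
(row=1, col=4): c = 0.8500 + -0.3550i → escape time 3
(row=2, col=0): c = -0.1200 + -0.8400i → escape time 8
(row=2, col=1): c = 0.1225 + -0.8400i → escape time 5
(row=2, col=2): c = 0.3650 + -0.8400i → escape time 4
(row=2, col=3): c = 0.6075 + -0.8400i → escape time 3
(row=2, col=4): c = 0.8500 + -0.8400i → escape time 2

Answer: 88843
88843
85432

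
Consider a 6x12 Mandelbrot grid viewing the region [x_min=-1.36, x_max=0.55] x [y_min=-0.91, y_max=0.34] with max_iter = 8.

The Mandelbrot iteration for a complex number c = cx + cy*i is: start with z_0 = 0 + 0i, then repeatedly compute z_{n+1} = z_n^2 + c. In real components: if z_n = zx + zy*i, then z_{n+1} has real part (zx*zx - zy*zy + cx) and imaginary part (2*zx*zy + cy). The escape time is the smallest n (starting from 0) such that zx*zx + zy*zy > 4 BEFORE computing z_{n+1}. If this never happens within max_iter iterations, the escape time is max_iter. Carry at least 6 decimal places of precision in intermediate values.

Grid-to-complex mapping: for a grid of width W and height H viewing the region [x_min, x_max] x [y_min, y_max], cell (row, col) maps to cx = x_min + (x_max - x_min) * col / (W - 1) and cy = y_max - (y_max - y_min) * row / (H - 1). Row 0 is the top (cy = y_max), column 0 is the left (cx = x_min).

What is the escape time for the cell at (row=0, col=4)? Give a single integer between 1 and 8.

Answer: 8

Derivation:
z_0 = 0 + 0i, c = 0.1680 + 0.3400i
Iter 1: z = 0.1680 + 0.3400i, |z|^2 = 0.1438
Iter 2: z = 0.0806 + 0.4542i, |z|^2 = 0.2128
Iter 3: z = -0.0318 + 0.4132i, |z|^2 = 0.1718
Iter 4: z = -0.0018 + 0.3137i, |z|^2 = 0.0984
Iter 5: z = 0.0696 + 0.3389i, |z|^2 = 0.1197
Iter 6: z = 0.0580 + 0.3872i, |z|^2 = 0.1533
Iter 7: z = 0.0215 + 0.3849i, |z|^2 = 0.1486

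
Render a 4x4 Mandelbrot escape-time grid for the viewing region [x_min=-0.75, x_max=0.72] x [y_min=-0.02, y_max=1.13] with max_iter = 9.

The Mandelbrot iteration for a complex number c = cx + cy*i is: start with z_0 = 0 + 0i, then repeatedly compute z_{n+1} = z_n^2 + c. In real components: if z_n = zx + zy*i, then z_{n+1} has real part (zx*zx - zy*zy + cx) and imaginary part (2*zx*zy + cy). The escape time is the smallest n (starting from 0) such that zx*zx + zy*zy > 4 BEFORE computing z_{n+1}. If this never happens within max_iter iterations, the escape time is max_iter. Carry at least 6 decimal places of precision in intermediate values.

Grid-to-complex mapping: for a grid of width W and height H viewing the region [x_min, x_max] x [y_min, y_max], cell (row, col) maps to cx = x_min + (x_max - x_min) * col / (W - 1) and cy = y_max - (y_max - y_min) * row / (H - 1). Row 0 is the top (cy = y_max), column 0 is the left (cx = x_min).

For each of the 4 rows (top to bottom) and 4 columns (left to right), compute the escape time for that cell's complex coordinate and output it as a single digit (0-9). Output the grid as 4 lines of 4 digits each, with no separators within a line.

Answer: 3432
4963
9993
9993

Derivation:
(row=0, col=0): c = -0.7500 + 1.1300i → escape time 3
(row=0, col=1): c = -0.2600 + 1.1300i → escape time 4
(row=0, col=2): c = 0.2300 + 1.1300i → escape time 3
(row=0, col=3): c = 0.7200 + 1.1300i → escape time 2
(row=1, col=0): c = -0.7500 + 0.7467i → escape time 4
(row=1, col=1): c = -0.2600 + 0.7467i → escape time 9
(row=1, col=2): c = 0.2300 + 0.7467i → escape time 6
(row=1, col=3): c = 0.7200 + 0.7467i → escape time 3
(row=2, col=0): c = -0.7500 + 0.3633i → escape time 9
(row=2, col=1): c = -0.2600 + 0.3633i → escape time 9
(row=2, col=2): c = 0.2300 + 0.3633i → escape time 9
(row=2, col=3): c = 0.7200 + 0.3633i → escape time 3
(row=3, col=0): c = -0.7500 + -0.0200i → escape time 9
(row=3, col=1): c = -0.2600 + -0.0200i → escape time 9
(row=3, col=2): c = 0.2300 + -0.0200i → escape time 9
(row=3, col=3): c = 0.7200 + -0.0200i → escape time 3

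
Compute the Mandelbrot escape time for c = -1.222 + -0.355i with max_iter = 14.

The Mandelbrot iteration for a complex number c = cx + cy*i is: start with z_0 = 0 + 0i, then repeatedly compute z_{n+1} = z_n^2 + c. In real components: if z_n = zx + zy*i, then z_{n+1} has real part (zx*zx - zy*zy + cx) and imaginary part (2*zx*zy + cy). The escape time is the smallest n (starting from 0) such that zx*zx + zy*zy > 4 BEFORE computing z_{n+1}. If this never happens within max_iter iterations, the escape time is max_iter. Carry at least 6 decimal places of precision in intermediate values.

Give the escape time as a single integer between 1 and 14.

z_0 = 0 + 0i, c = -1.2220 + -0.3550i
Iter 1: z = -1.2220 + -0.3550i, |z|^2 = 1.6193
Iter 2: z = 0.1453 + 0.5126i, |z|^2 = 0.2839
Iter 3: z = -1.4637 + -0.2061i, |z|^2 = 2.1848
Iter 4: z = 0.8779 + 0.2483i, |z|^2 = 0.8323
Iter 5: z = -0.5129 + 0.0809i, |z|^2 = 0.2696
Iter 6: z = -0.9654 + -0.4380i, |z|^2 = 1.1239
Iter 7: z = -0.4818 + 0.4907i, |z|^2 = 0.4728
Iter 8: z = -1.2307 + -0.8278i, |z|^2 = 2.1997
Iter 9: z = -0.3927 + 1.6824i, |z|^2 = 2.9847
Iter 10: z = -3.8983 + -1.6762i, |z|^2 = 18.0065
Escaped at iteration 10

Answer: 10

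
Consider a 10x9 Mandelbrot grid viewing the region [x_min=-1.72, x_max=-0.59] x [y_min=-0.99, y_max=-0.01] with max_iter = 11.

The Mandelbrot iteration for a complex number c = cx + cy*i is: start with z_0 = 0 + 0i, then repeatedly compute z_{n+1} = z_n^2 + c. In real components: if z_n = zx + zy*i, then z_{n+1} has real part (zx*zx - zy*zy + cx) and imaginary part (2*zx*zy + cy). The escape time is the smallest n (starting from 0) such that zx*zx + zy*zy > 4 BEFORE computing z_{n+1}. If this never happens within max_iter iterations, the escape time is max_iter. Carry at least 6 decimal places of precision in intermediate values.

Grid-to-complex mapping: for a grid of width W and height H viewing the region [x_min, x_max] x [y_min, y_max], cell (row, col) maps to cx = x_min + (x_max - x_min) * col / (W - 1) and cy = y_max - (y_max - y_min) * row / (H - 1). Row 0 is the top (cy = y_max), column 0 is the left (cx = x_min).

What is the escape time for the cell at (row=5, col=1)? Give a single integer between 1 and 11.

z_0 = 0 + 0i, c = -1.5944 + -0.6225i
Iter 1: z = -1.5944 + -0.6225i, |z|^2 = 2.9298
Iter 2: z = 0.5603 + 1.3626i, |z|^2 = 2.1706
Iter 3: z = -3.1371 + 0.9044i, |z|^2 = 10.6596
Escaped at iteration 3

Answer: 3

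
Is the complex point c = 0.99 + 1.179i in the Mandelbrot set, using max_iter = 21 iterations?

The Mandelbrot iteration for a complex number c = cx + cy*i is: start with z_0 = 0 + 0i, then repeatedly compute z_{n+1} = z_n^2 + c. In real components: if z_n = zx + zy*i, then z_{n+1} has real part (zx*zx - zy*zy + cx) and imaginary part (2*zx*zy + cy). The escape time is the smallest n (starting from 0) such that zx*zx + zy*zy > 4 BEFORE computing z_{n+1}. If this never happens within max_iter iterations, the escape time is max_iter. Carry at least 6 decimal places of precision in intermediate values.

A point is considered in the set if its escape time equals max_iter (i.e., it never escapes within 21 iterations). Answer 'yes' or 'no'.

Answer: no

Derivation:
z_0 = 0 + 0i, c = 0.9900 + 1.1790i
Iter 1: z = 0.9900 + 1.1790i, |z|^2 = 2.3701
Iter 2: z = 0.5801 + 3.5134i, |z|^2 = 12.6806
Escaped at iteration 2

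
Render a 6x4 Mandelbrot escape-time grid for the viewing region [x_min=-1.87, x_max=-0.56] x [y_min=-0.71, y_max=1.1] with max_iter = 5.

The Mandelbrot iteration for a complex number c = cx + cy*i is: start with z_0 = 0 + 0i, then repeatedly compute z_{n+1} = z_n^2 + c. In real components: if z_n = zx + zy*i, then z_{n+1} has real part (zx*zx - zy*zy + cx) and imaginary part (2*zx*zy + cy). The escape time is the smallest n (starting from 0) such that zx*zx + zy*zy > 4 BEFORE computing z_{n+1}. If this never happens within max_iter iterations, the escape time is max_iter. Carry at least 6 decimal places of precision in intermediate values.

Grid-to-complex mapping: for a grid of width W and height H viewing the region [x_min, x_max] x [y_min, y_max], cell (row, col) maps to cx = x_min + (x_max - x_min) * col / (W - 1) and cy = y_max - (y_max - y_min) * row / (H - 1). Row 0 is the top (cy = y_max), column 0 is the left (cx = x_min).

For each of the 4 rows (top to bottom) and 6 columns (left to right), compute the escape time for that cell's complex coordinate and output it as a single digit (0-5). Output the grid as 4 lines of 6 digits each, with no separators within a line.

Answer: 122333
333555
455555
133345

Derivation:
(row=0, col=0): c = -1.8700 + 1.1000i → escape time 1
(row=0, col=1): c = -1.6080 + 1.1000i → escape time 2
(row=0, col=2): c = -1.3460 + 1.1000i → escape time 2
(row=0, col=3): c = -1.0840 + 1.1000i → escape time 3
(row=0, col=4): c = -0.8220 + 1.1000i → escape time 3
(row=0, col=5): c = -0.5600 + 1.1000i → escape time 3
(row=1, col=0): c = -1.8700 + 0.4967i → escape time 3
(row=1, col=1): c = -1.6080 + 0.4967i → escape time 3
(row=1, col=2): c = -1.3460 + 0.4967i → escape time 3
(row=1, col=3): c = -1.0840 + 0.4967i → escape time 5
(row=1, col=4): c = -0.8220 + 0.4967i → escape time 5
(row=1, col=5): c = -0.5600 + 0.4967i → escape time 5
(row=2, col=0): c = -1.8700 + -0.1067i → escape time 4
(row=2, col=1): c = -1.6080 + -0.1067i → escape time 5
(row=2, col=2): c = -1.3460 + -0.1067i → escape time 5
(row=2, col=3): c = -1.0840 + -0.1067i → escape time 5
(row=2, col=4): c = -0.8220 + -0.1067i → escape time 5
(row=2, col=5): c = -0.5600 + -0.1067i → escape time 5
(row=3, col=0): c = -1.8700 + -0.7100i → escape time 1
(row=3, col=1): c = -1.6080 + -0.7100i → escape time 3
(row=3, col=2): c = -1.3460 + -0.7100i → escape time 3
(row=3, col=3): c = -1.0840 + -0.7100i → escape time 3
(row=3, col=4): c = -0.8220 + -0.7100i → escape time 4
(row=3, col=5): c = -0.5600 + -0.7100i → escape time 5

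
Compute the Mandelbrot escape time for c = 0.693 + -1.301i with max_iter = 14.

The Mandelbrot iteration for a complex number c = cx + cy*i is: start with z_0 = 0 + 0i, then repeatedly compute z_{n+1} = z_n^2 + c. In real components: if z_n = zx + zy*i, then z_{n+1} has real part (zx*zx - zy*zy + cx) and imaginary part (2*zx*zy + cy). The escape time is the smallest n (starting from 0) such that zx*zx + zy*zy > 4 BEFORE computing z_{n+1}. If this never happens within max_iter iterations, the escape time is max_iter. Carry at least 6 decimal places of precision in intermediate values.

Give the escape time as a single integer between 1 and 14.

z_0 = 0 + 0i, c = 0.6930 + -1.3010i
Iter 1: z = 0.6930 + -1.3010i, |z|^2 = 2.1728
Iter 2: z = -0.5194 + -3.1042i, |z|^2 = 9.9057
Escaped at iteration 2

Answer: 2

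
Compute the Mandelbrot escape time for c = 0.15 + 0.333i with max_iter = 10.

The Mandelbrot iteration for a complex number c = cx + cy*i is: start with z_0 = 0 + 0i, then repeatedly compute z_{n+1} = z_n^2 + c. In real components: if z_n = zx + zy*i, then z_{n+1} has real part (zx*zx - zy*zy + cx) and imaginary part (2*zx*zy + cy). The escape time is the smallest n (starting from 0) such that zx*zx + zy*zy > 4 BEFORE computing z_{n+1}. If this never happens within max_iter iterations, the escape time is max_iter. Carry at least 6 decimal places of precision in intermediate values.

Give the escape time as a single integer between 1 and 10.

Answer: 10

Derivation:
z_0 = 0 + 0i, c = 0.1500 + 0.3330i
Iter 1: z = 0.1500 + 0.3330i, |z|^2 = 0.1334
Iter 2: z = 0.0616 + 0.4329i, |z|^2 = 0.1912
Iter 3: z = -0.0336 + 0.3863i, |z|^2 = 0.1504
Iter 4: z = 0.0019 + 0.3070i, |z|^2 = 0.0943
Iter 5: z = 0.0557 + 0.3341i, |z|^2 = 0.1148
Iter 6: z = 0.0415 + 0.3702i, |z|^2 = 0.1388
Iter 7: z = 0.0146 + 0.3637i, |z|^2 = 0.1325
Iter 8: z = 0.0179 + 0.3436i, |z|^2 = 0.1184
Iter 9: z = 0.0322 + 0.3453i, |z|^2 = 0.1203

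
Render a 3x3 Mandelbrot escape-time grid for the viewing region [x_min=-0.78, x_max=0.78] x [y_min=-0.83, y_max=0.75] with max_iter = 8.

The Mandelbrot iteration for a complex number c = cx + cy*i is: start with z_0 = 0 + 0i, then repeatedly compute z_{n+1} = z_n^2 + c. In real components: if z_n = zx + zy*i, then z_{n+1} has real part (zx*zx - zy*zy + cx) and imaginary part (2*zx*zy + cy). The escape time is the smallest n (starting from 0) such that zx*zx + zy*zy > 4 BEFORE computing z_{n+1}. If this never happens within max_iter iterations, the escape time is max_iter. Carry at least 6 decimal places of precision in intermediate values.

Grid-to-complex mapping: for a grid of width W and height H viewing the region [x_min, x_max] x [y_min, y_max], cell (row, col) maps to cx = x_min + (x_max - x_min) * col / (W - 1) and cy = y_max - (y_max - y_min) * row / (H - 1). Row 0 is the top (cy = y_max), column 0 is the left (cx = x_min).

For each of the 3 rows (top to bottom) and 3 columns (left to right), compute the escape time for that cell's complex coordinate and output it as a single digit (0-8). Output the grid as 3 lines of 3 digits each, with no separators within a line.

(row=0, col=0): c = -0.7800 + 0.7500i → escape time 4
(row=0, col=1): c = 0.0000 + 0.7500i → escape time 8
(row=0, col=2): c = 0.7800 + 0.7500i → escape time 2
(row=1, col=0): c = -0.7800 + -0.0400i → escape time 8
(row=1, col=1): c = 0.0000 + -0.0400i → escape time 8
(row=1, col=2): c = 0.7800 + -0.0400i → escape time 3
(row=2, col=0): c = -0.7800 + -0.8300i → escape time 4
(row=2, col=1): c = 0.0000 + -0.8300i → escape time 8
(row=2, col=2): c = 0.7800 + -0.8300i → escape time 2

Answer: 482
883
482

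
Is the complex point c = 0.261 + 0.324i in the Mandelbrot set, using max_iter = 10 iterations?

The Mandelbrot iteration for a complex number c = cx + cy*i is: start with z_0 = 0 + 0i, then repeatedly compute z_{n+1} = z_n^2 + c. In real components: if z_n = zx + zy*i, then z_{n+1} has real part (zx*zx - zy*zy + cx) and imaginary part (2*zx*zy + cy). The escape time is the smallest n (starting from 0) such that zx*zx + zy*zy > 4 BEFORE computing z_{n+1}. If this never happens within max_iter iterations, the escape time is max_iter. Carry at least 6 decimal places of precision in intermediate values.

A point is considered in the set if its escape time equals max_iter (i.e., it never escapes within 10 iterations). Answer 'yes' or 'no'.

Answer: yes

Derivation:
z_0 = 0 + 0i, c = 0.2610 + 0.3240i
Iter 1: z = 0.2610 + 0.3240i, |z|^2 = 0.1731
Iter 2: z = 0.2241 + 0.4931i, |z|^2 = 0.2934
Iter 3: z = 0.0681 + 0.5451i, |z|^2 = 0.3017
Iter 4: z = -0.0315 + 0.3982i, |z|^2 = 0.1596
Iter 5: z = 0.1034 + 0.2989i, |z|^2 = 0.1001
Iter 6: z = 0.1823 + 0.3858i, |z|^2 = 0.1821
Iter 7: z = 0.1454 + 0.4647i, |z|^2 = 0.2371
Iter 8: z = 0.0662 + 0.4591i, |z|^2 = 0.2152
Iter 9: z = 0.0546 + 0.3848i, |z|^2 = 0.1510
Did not escape in 10 iterations → in set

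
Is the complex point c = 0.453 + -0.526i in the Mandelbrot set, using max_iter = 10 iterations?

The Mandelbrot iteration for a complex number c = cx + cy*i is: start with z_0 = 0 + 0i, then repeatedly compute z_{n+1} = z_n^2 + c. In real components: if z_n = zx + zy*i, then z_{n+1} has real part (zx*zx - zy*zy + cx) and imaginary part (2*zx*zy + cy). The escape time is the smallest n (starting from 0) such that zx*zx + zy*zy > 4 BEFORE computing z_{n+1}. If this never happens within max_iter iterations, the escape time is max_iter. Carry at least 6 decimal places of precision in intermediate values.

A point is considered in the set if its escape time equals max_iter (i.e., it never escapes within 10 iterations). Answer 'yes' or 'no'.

Answer: no

Derivation:
z_0 = 0 + 0i, c = 0.4530 + -0.5260i
Iter 1: z = 0.4530 + -0.5260i, |z|^2 = 0.4819
Iter 2: z = 0.3815 + -1.0026i, |z|^2 = 1.1507
Iter 3: z = -0.4066 + -1.2910i, |z|^2 = 1.8320
Iter 4: z = -1.0484 + 0.5237i, |z|^2 = 1.3735
Iter 5: z = 1.2779 + -1.6242i, |z|^2 = 4.2711
Escaped at iteration 5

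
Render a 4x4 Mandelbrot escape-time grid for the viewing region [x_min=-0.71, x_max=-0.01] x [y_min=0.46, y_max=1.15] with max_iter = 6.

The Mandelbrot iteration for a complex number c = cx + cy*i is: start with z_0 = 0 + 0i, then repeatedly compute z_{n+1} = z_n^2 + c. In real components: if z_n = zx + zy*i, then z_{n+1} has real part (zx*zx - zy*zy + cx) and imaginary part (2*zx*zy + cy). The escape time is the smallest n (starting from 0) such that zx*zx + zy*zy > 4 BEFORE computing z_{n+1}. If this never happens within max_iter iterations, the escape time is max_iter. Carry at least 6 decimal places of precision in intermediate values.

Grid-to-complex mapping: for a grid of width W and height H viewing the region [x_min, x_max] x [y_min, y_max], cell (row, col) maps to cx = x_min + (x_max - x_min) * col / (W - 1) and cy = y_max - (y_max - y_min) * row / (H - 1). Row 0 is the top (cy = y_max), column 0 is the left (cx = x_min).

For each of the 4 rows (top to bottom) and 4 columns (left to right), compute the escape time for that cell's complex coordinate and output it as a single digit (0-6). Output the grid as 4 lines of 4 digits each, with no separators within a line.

Answer: 3344
4466
5666
6666

Derivation:
(row=0, col=0): c = -0.7100 + 1.1500i → escape time 3
(row=0, col=1): c = -0.4767 + 1.1500i → escape time 3
(row=0, col=2): c = -0.2433 + 1.1500i → escape time 4
(row=0, col=3): c = -0.0100 + 1.1500i → escape time 4
(row=1, col=0): c = -0.7100 + 0.9200i → escape time 4
(row=1, col=1): c = -0.4767 + 0.9200i → escape time 4
(row=1, col=2): c = -0.2433 + 0.9200i → escape time 6
(row=1, col=3): c = -0.0100 + 0.9200i → escape time 6
(row=2, col=0): c = -0.7100 + 0.6900i → escape time 5
(row=2, col=1): c = -0.4767 + 0.6900i → escape time 6
(row=2, col=2): c = -0.2433 + 0.6900i → escape time 6
(row=2, col=3): c = -0.0100 + 0.6900i → escape time 6
(row=3, col=0): c = -0.7100 + 0.4600i → escape time 6
(row=3, col=1): c = -0.4767 + 0.4600i → escape time 6
(row=3, col=2): c = -0.2433 + 0.4600i → escape time 6
(row=3, col=3): c = -0.0100 + 0.4600i → escape time 6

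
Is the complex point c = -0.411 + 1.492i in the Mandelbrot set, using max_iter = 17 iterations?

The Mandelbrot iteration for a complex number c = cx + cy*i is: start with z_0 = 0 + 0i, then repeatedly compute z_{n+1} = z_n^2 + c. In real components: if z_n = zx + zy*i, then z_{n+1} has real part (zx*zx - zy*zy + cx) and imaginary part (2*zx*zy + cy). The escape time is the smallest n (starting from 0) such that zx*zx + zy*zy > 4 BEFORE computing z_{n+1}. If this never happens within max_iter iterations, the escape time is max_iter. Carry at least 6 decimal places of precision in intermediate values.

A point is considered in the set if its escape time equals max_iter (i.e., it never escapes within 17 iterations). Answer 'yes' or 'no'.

Answer: no

Derivation:
z_0 = 0 + 0i, c = -0.4110 + 1.4920i
Iter 1: z = -0.4110 + 1.4920i, |z|^2 = 2.3950
Iter 2: z = -2.4681 + 0.2656i, |z|^2 = 6.1623
Escaped at iteration 2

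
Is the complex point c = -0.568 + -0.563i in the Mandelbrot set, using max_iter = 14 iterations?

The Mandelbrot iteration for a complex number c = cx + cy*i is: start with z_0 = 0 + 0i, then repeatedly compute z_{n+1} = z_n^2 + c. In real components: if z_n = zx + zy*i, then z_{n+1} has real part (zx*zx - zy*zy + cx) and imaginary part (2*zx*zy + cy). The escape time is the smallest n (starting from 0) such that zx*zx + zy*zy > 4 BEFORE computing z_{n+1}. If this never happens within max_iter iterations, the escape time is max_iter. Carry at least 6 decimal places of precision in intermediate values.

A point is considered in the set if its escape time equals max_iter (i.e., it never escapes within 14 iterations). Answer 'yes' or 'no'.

z_0 = 0 + 0i, c = -0.5680 + -0.5630i
Iter 1: z = -0.5680 + -0.5630i, |z|^2 = 0.6396
Iter 2: z = -0.5623 + 0.0766i, |z|^2 = 0.3221
Iter 3: z = -0.2576 + -0.6491i, |z|^2 = 0.4877
Iter 4: z = -0.9230 + -0.2285i, |z|^2 = 0.9041
Iter 5: z = 0.2317 + -0.1411i, |z|^2 = 0.0736
Iter 6: z = -0.5343 + -0.6284i, |z|^2 = 0.6803
Iter 7: z = -0.6774 + 0.1084i, |z|^2 = 0.4707
Iter 8: z = -0.1208 + -0.7099i, |z|^2 = 0.5186
Iter 9: z = -1.0574 + -0.3914i, |z|^2 = 1.2713
Iter 10: z = 0.3968 + 0.2648i, |z|^2 = 0.2276
Iter 11: z = -0.4806 + -0.3528i, |z|^2 = 0.3555
Iter 12: z = -0.4615 + -0.2238i, |z|^2 = 0.2630
Iter 13: z = -0.4052 + -0.3564i, |z|^2 = 0.2912
Did not escape in 14 iterations → in set

Answer: yes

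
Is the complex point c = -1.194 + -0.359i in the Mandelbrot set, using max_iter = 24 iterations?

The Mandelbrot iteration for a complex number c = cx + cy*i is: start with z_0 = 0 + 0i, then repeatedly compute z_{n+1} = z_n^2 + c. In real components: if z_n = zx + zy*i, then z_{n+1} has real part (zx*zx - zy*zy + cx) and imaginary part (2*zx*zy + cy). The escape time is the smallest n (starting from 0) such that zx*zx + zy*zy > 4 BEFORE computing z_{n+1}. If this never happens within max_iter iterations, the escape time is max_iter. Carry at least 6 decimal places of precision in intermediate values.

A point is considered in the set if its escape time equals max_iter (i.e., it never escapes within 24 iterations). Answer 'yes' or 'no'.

z_0 = 0 + 0i, c = -1.1940 + -0.3590i
Iter 1: z = -1.1940 + -0.3590i, |z|^2 = 1.5545
Iter 2: z = 0.1028 + 0.4983i, |z|^2 = 0.2589
Iter 3: z = -1.4317 + -0.2566i, |z|^2 = 2.1157
Iter 4: z = 0.7900 + 0.3758i, |z|^2 = 0.7653
Iter 5: z = -0.7110 + 0.2347i, |z|^2 = 0.5607
Iter 6: z = -0.7435 + -0.6928i, |z|^2 = 1.0327
Iter 7: z = -1.1212 + 0.6712i, |z|^2 = 1.7075
Iter 8: z = -0.3875 + -1.8640i, |z|^2 = 3.6246
Iter 9: z = -4.5183 + 1.0855i, |z|^2 = 21.5935
Escaped at iteration 9

Answer: no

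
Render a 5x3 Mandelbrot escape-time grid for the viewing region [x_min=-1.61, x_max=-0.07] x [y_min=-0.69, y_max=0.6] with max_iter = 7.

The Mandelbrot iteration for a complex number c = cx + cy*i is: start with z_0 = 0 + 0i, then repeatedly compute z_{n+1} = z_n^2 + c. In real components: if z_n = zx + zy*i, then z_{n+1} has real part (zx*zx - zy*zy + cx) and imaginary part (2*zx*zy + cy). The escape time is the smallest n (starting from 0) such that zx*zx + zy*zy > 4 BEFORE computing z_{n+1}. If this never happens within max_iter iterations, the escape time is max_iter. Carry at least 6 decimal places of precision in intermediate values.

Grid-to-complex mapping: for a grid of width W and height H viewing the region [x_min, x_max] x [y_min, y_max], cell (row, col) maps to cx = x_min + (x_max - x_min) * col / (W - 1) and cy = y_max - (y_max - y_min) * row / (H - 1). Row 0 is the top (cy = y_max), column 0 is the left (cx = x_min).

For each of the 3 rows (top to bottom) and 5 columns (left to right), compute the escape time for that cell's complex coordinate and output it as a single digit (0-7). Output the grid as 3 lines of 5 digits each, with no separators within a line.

(row=0, col=0): c = -1.6100 + 0.6000i → escape time 3
(row=0, col=1): c = -1.2250 + 0.6000i → escape time 3
(row=0, col=2): c = -0.8400 + 0.6000i → escape time 5
(row=0, col=3): c = -0.4550 + 0.6000i → escape time 7
(row=0, col=4): c = -0.0700 + 0.6000i → escape time 7
(row=1, col=0): c = -1.6100 + -0.0450i → escape time 7
(row=1, col=1): c = -1.2250 + -0.0450i → escape time 7
(row=1, col=2): c = -0.8400 + -0.0450i → escape time 7
(row=1, col=3): c = -0.4550 + -0.0450i → escape time 7
(row=1, col=4): c = -0.0700 + -0.0450i → escape time 7
(row=2, col=0): c = -1.6100 + -0.6900i → escape time 3
(row=2, col=1): c = -1.2250 + -0.6900i → escape time 3
(row=2, col=2): c = -0.8400 + -0.6900i → escape time 4
(row=2, col=3): c = -0.4550 + -0.6900i → escape time 7
(row=2, col=4): c = -0.0700 + -0.6900i → escape time 7

Answer: 33577
77777
33477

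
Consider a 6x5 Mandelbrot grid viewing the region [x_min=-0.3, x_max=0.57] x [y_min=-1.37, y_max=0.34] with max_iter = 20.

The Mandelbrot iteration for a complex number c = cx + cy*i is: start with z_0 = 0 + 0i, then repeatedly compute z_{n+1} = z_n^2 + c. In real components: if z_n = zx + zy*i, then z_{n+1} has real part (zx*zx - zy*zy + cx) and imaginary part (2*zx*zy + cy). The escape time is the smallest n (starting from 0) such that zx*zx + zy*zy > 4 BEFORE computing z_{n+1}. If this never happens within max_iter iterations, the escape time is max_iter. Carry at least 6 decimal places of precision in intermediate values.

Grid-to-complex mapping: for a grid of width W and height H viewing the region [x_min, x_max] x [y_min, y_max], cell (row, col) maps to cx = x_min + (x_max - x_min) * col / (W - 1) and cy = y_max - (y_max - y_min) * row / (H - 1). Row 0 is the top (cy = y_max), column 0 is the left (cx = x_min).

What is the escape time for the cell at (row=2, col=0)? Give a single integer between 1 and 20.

Answer: 20

Derivation:
z_0 = 0 + 0i, c = -0.3000 + -0.5150i
Iter 1: z = -0.3000 + -0.5150i, |z|^2 = 0.3552
Iter 2: z = -0.4752 + -0.2060i, |z|^2 = 0.2683
Iter 3: z = -0.1166 + -0.3192i, |z|^2 = 0.1155
Iter 4: z = -0.3883 + -0.4406i, |z|^2 = 0.3449
Iter 5: z = -0.3433 + -0.1729i, |z|^2 = 0.1477
Iter 6: z = -0.2120 + -0.3963i, |z|^2 = 0.2020
Iter 7: z = -0.4121 + -0.3470i, |z|^2 = 0.2902
Iter 8: z = -0.2505 + -0.2290i, |z|^2 = 0.1152
Iter 9: z = -0.2897 + -0.4002i, |z|^2 = 0.2441
Iter 10: z = -0.3763 + -0.2831i, |z|^2 = 0.2217
Iter 11: z = -0.2386 + -0.3019i, |z|^2 = 0.1481
Iter 12: z = -0.3343 + -0.3709i, |z|^2 = 0.2493
Iter 13: z = -0.3259 + -0.2670i, |z|^2 = 0.1775
Iter 14: z = -0.2651 + -0.3410i, |z|^2 = 0.1865
Iter 15: z = -0.3460 + -0.3342i, |z|^2 = 0.2314
Iter 16: z = -0.2920 + -0.2837i, |z|^2 = 0.1658
Iter 17: z = -0.2953 + -0.3493i, |z|^2 = 0.2092
Iter 18: z = -0.3348 + -0.3087i, |z|^2 = 0.2074
Iter 19: z = -0.2832 + -0.3082i, |z|^2 = 0.1752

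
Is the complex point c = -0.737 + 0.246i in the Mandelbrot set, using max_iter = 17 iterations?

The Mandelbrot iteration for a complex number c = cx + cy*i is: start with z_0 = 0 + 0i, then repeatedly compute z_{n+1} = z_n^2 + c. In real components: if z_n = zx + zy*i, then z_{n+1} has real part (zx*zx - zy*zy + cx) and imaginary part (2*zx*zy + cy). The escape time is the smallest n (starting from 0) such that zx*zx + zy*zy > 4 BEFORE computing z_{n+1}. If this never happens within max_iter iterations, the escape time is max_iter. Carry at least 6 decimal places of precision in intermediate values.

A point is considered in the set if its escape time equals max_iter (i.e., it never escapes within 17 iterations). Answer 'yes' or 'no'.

z_0 = 0 + 0i, c = -0.7370 + 0.2460i
Iter 1: z = -0.7370 + 0.2460i, |z|^2 = 0.6037
Iter 2: z = -0.2543 + -0.1166i, |z|^2 = 0.0783
Iter 3: z = -0.6859 + 0.3053i, |z|^2 = 0.5637
Iter 4: z = -0.3598 + -0.1728i, |z|^2 = 0.1593
Iter 5: z = -0.6374 + 0.3704i, |z|^2 = 0.5435
Iter 6: z = -0.4678 + -0.2262i, |z|^2 = 0.2700
Iter 7: z = -0.5693 + 0.4576i, |z|^2 = 0.5335
Iter 8: z = -0.6223 + -0.2750i, |z|^2 = 0.4629
Iter 9: z = -0.4254 + 0.5883i, |z|^2 = 0.5270
Iter 10: z = -0.9022 + -0.2545i, |z|^2 = 0.8787
Iter 11: z = 0.0121 + 0.7052i, |z|^2 = 0.4975
Iter 12: z = -1.2342 + 0.2631i, |z|^2 = 1.5924
Iter 13: z = 0.7169 + -0.4035i, |z|^2 = 0.6767
Iter 14: z = -0.3858 + -0.3325i, |z|^2 = 0.2594
Iter 15: z = -0.6987 + 0.5026i, |z|^2 = 0.7408
Iter 16: z = -0.5014 + -0.4563i, |z|^2 = 0.4596
Did not escape in 17 iterations → in set

Answer: yes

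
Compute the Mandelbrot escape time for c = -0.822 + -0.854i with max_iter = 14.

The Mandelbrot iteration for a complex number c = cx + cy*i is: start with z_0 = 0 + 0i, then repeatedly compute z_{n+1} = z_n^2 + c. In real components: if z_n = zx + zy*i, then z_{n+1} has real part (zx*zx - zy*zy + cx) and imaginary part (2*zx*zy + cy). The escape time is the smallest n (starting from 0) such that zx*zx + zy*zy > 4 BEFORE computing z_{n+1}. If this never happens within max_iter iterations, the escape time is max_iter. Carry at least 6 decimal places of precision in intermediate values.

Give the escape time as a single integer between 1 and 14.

z_0 = 0 + 0i, c = -0.8220 + -0.8540i
Iter 1: z = -0.8220 + -0.8540i, |z|^2 = 1.4050
Iter 2: z = -0.8756 + 0.5500i, |z|^2 = 1.0692
Iter 3: z = -0.3577 + -1.8172i, |z|^2 = 3.4300
Iter 4: z = -3.9961 + 0.4461i, |z|^2 = 16.1676
Escaped at iteration 4

Answer: 4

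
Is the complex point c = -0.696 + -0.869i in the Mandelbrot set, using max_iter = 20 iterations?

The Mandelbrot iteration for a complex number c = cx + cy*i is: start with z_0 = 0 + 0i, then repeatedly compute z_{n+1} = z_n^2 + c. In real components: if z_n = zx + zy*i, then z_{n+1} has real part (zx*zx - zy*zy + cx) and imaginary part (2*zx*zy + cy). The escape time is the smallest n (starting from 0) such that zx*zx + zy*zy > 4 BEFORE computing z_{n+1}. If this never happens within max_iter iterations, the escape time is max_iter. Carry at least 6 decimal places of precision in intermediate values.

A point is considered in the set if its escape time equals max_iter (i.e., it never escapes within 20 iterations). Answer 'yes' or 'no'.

z_0 = 0 + 0i, c = -0.6960 + -0.8690i
Iter 1: z = -0.6960 + -0.8690i, |z|^2 = 1.2396
Iter 2: z = -0.9667 + 0.3406i, |z|^2 = 1.0506
Iter 3: z = 0.1226 + -1.5276i, |z|^2 = 2.3487
Iter 4: z = -3.0147 + -1.2434i, |z|^2 = 10.6343
Escaped at iteration 4

Answer: no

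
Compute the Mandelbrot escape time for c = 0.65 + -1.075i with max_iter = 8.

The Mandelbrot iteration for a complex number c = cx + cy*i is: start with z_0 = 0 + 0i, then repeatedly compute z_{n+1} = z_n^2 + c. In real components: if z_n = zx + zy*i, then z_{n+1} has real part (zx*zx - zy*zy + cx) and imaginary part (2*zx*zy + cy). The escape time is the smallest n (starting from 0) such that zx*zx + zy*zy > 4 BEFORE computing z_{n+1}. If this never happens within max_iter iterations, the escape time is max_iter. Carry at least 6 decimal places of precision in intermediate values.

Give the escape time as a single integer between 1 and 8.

z_0 = 0 + 0i, c = 0.6500 + -1.0750i
Iter 1: z = 0.6500 + -1.0750i, |z|^2 = 1.5781
Iter 2: z = -0.0831 + -2.4725i, |z|^2 = 6.1202
Escaped at iteration 2

Answer: 2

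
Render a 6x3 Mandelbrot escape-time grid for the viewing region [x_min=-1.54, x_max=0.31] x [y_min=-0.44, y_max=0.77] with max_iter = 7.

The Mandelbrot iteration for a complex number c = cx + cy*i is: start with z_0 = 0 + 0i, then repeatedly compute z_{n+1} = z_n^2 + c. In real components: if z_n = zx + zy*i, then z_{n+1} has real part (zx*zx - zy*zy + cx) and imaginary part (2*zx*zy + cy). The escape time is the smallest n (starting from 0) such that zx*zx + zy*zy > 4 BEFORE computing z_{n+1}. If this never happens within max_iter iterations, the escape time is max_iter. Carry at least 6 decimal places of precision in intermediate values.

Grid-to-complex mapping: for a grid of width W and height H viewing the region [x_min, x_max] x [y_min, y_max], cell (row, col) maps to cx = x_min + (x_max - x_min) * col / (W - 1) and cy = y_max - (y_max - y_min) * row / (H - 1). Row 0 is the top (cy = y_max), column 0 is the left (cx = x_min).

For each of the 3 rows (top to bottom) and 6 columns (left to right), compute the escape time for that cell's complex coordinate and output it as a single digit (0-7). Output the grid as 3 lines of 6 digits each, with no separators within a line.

(row=0, col=0): c = -1.5400 + 0.7700i → escape time 3
(row=0, col=1): c = -1.1700 + 0.7700i → escape time 3
(row=0, col=2): c = -0.8000 + 0.7700i → escape time 4
(row=0, col=3): c = -0.4300 + 0.7700i → escape time 6
(row=0, col=4): c = -0.0600 + 0.7700i → escape time 7
(row=0, col=5): c = 0.3100 + 0.7700i → escape time 5
(row=1, col=0): c = -1.5400 + 0.1650i → escape time 5
(row=1, col=1): c = -1.1700 + 0.1650i → escape time 7
(row=1, col=2): c = -0.8000 + 0.1650i → escape time 7
(row=1, col=3): c = -0.4300 + 0.1650i → escape time 7
(row=1, col=4): c = -0.0600 + 0.1650i → escape time 7
(row=1, col=5): c = 0.3100 + 0.1650i → escape time 7
(row=2, col=0): c = -1.5400 + -0.4400i → escape time 3
(row=2, col=1): c = -1.1700 + -0.4400i → escape time 6
(row=2, col=2): c = -0.8000 + -0.4400i → escape time 7
(row=2, col=3): c = -0.4300 + -0.4400i → escape time 7
(row=2, col=4): c = -0.0600 + -0.4400i → escape time 7
(row=2, col=5): c = 0.3100 + -0.4400i → escape time 7

Answer: 334675
577777
367777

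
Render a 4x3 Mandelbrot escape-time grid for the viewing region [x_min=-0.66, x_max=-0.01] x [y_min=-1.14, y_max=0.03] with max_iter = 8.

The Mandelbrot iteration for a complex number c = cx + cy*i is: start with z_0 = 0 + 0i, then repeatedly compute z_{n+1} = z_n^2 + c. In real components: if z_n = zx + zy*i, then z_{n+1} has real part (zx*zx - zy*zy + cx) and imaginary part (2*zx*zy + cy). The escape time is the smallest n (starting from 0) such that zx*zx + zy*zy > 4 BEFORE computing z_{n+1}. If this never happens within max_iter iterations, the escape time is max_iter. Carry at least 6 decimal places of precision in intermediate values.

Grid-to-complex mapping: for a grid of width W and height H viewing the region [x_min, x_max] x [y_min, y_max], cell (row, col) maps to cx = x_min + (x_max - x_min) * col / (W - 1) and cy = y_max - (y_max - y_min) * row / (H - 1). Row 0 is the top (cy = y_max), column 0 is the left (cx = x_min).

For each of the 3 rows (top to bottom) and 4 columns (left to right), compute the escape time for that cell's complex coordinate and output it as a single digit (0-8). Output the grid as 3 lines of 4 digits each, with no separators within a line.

Answer: 8888
8888
3344

Derivation:
(row=0, col=0): c = -0.6600 + 0.0300i → escape time 8
(row=0, col=1): c = -0.4433 + 0.0300i → escape time 8
(row=0, col=2): c = -0.2267 + 0.0300i → escape time 8
(row=0, col=3): c = -0.0100 + 0.0300i → escape time 8
(row=1, col=0): c = -0.6600 + -0.5550i → escape time 8
(row=1, col=1): c = -0.4433 + -0.5550i → escape time 8
(row=1, col=2): c = -0.2267 + -0.5550i → escape time 8
(row=1, col=3): c = -0.0100 + -0.5550i → escape time 8
(row=2, col=0): c = -0.6600 + -1.1400i → escape time 3
(row=2, col=1): c = -0.4433 + -1.1400i → escape time 3
(row=2, col=2): c = -0.2267 + -1.1400i → escape time 4
(row=2, col=3): c = -0.0100 + -1.1400i → escape time 4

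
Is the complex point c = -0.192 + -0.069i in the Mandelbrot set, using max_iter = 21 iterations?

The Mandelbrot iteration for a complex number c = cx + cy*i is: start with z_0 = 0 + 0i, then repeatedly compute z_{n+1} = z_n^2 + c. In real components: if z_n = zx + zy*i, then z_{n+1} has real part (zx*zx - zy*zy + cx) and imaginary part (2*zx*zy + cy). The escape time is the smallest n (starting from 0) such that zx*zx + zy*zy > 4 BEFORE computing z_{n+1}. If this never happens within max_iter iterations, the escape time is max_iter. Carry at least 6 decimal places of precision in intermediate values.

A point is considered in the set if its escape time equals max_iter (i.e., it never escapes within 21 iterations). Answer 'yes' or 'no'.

Answer: yes

Derivation:
z_0 = 0 + 0i, c = -0.1920 + -0.0690i
Iter 1: z = -0.1920 + -0.0690i, |z|^2 = 0.0416
Iter 2: z = -0.1599 + -0.0425i, |z|^2 = 0.0274
Iter 3: z = -0.1682 + -0.0554i, |z|^2 = 0.0314
Iter 4: z = -0.1668 + -0.0504i, |z|^2 = 0.0303
Iter 5: z = -0.1667 + -0.0522i, |z|^2 = 0.0305
Iter 6: z = -0.1669 + -0.0516i, |z|^2 = 0.0305
Iter 7: z = -0.1668 + -0.0518i, |z|^2 = 0.0305
Iter 8: z = -0.1669 + -0.0517i, |z|^2 = 0.0305
Iter 9: z = -0.1668 + -0.0517i, |z|^2 = 0.0305
Iter 10: z = -0.1668 + -0.0517i, |z|^2 = 0.0305
Iter 11: z = -0.1668 + -0.0517i, |z|^2 = 0.0305
Iter 12: z = -0.1668 + -0.0517i, |z|^2 = 0.0305
Iter 13: z = -0.1668 + -0.0517i, |z|^2 = 0.0305
Iter 14: z = -0.1668 + -0.0517i, |z|^2 = 0.0305
Iter 15: z = -0.1668 + -0.0517i, |z|^2 = 0.0305
Iter 16: z = -0.1668 + -0.0517i, |z|^2 = 0.0305
Iter 17: z = -0.1668 + -0.0517i, |z|^2 = 0.0305
Iter 18: z = -0.1668 + -0.0517i, |z|^2 = 0.0305
Iter 19: z = -0.1668 + -0.0517i, |z|^2 = 0.0305
Iter 20: z = -0.1668 + -0.0517i, |z|^2 = 0.0305
Did not escape in 21 iterations → in set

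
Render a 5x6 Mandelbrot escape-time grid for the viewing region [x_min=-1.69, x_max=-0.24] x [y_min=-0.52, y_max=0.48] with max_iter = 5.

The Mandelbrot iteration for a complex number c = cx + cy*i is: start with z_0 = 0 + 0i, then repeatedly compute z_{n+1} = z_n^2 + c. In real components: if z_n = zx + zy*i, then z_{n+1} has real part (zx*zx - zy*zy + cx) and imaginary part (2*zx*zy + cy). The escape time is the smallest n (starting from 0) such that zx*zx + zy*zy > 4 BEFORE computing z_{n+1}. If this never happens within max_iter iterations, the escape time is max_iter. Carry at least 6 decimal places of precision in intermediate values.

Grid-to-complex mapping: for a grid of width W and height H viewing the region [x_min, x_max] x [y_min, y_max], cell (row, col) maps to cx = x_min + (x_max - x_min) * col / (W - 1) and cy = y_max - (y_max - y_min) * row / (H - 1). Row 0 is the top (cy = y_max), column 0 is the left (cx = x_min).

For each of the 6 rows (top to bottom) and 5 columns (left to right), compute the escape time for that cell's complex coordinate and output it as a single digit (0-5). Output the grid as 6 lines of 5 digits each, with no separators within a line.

(row=0, col=0): c = -1.6900 + 0.4800i → escape time 3
(row=0, col=1): c = -1.3275 + 0.4800i → escape time 4
(row=0, col=2): c = -0.9650 + 0.4800i → escape time 5
(row=0, col=3): c = -0.6025 + 0.4800i → escape time 5
(row=0, col=4): c = -0.2400 + 0.4800i → escape time 5
(row=1, col=0): c = -1.6900 + 0.2800i → escape time 4
(row=1, col=1): c = -1.3275 + 0.2800i → escape time 5
(row=1, col=2): c = -0.9650 + 0.2800i → escape time 5
(row=1, col=3): c = -0.6025 + 0.2800i → escape time 5
(row=1, col=4): c = -0.2400 + 0.2800i → escape time 5
(row=2, col=0): c = -1.6900 + 0.0800i → escape time 5
(row=2, col=1): c = -1.3275 + 0.0800i → escape time 5
(row=2, col=2): c = -0.9650 + 0.0800i → escape time 5
(row=2, col=3): c = -0.6025 + 0.0800i → escape time 5
(row=2, col=4): c = -0.2400 + 0.0800i → escape time 5
(row=3, col=0): c = -1.6900 + -0.1200i → escape time 5
(row=3, col=1): c = -1.3275 + -0.1200i → escape time 5
(row=3, col=2): c = -0.9650 + -0.1200i → escape time 5
(row=3, col=3): c = -0.6025 + -0.1200i → escape time 5
(row=3, col=4): c = -0.2400 + -0.1200i → escape time 5
(row=4, col=0): c = -1.6900 + -0.3200i → escape time 4
(row=4, col=1): c = -1.3275 + -0.3200i → escape time 5
(row=4, col=2): c = -0.9650 + -0.3200i → escape time 5
(row=4, col=3): c = -0.6025 + -0.3200i → escape time 5
(row=4, col=4): c = -0.2400 + -0.3200i → escape time 5
(row=5, col=0): c = -1.6900 + -0.5200i → escape time 3
(row=5, col=1): c = -1.3275 + -0.5200i → escape time 3
(row=5, col=2): c = -0.9650 + -0.5200i → escape time 5
(row=5, col=3): c = -0.6025 + -0.5200i → escape time 5
(row=5, col=4): c = -0.2400 + -0.5200i → escape time 5

Answer: 34555
45555
55555
55555
45555
33555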